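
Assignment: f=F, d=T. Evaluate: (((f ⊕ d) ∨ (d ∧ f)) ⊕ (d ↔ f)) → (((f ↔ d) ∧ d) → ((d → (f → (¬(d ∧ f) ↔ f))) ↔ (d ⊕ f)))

f ⊕ d = F ⊕ T = T
d ∧ f = T ∧ F = F
(f ⊕ d) ∨ (d ∧ f) = T ∨ F = T
d ↔ f = T ↔ F = F
((f ⊕ d) ∨ (d ∧ f)) ⊕ (d ↔ f) = T ⊕ F = T
f ↔ d = F ↔ T = F
(f ↔ d) ∧ d = F ∧ T = F
d ∧ f = T ∧ F = F
¬(d ∧ f) = ¬F = T
¬(d ∧ f) ↔ f = T ↔ F = F
f → (¬(d ∧ f) ↔ f) = F → F = T
d → (f → (¬(d ∧ f) ↔ f)) = T → T = T
d ⊕ f = T ⊕ F = T
(d → (f → (¬(d ∧ f) ↔ f))) ↔ (d ⊕ f) = T ↔ T = T
((f ↔ d) ∧ d) → ((d → (f → (¬(d ∧ f) ↔ f))) ↔ (d ⊕ f)) = F → T = T
(((f ⊕ d) ∨ (d ∧ f)) ⊕ (d ↔ f)) → (((f ↔ d) ∧ d) → ((d → (f → (¬(d ∧ f) ↔ f))) ↔ (d ⊕ f))) = T → T = T

T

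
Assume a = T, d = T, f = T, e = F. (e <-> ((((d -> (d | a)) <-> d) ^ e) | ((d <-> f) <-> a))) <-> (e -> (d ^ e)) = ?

d | a = T | T = T
d -> (d | a) = T -> T = T
(d -> (d | a)) <-> d = T <-> T = T
((d -> (d | a)) <-> d) ^ e = T ^ F = T
d <-> f = T <-> T = T
(d <-> f) <-> a = T <-> T = T
(((d -> (d | a)) <-> d) ^ e) | ((d <-> f) <-> a) = T | T = T
e <-> ((((d -> (d | a)) <-> d) ^ e) | ((d <-> f) <-> a)) = F <-> T = F
d ^ e = T ^ F = T
e -> (d ^ e) = F -> T = T
(e <-> ((((d -> (d | a)) <-> d) ^ e) | ((d <-> f) <-> a))) <-> (e -> (d ^ e)) = F <-> T = F

F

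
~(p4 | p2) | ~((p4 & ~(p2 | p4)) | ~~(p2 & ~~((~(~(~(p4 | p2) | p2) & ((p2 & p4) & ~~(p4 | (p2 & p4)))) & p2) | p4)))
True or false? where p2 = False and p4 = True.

p4 | p2 = True | False = True
~(p4 | p2) = ~True = False
p2 | p4 = False | True = True
~(p2 | p4) = ~True = False
p4 & ~(p2 | p4) = True & False = False
p4 | p2 = True | False = True
~(p4 | p2) = ~True = False
~(p4 | p2) | p2 = False | False = False
~(~(p4 | p2) | p2) = ~False = True
p2 & p4 = False & True = False
p2 & p4 = False & True = False
p4 | (p2 & p4) = True | False = True
~(p4 | (p2 & p4)) = ~True = False
~~(p4 | (p2 & p4)) = ~False = True
(p2 & p4) & ~~(p4 | (p2 & p4)) = False & True = False
~(~(p4 | p2) | p2) & ((p2 & p4) & ~~(p4 | (p2 & p4))) = True & False = False
~(~(~(p4 | p2) | p2) & ((p2 & p4) & ~~(p4 | (p2 & p4)))) = ~False = True
~(~(~(p4 | p2) | p2) & ((p2 & p4) & ~~(p4 | (p2 & p4)))) & p2 = True & False = False
(~(~(~(p4 | p2) | p2) & ((p2 & p4) & ~~(p4 | (p2 & p4)))) & p2) | p4 = False | True = True
~((~(~(~(p4 | p2) | p2) & ((p2 & p4) & ~~(p4 | (p2 & p4)))) & p2) | p4) = ~True = False
~~((~(~(~(p4 | p2) | p2) & ((p2 & p4) & ~~(p4 | (p2 & p4)))) & p2) | p4) = ~False = True
p2 & ~~((~(~(~(p4 | p2) | p2) & ((p2 & p4) & ~~(p4 | (p2 & p4)))) & p2) | p4) = False & True = False
~(p2 & ~~((~(~(~(p4 | p2) | p2) & ((p2 & p4) & ~~(p4 | (p2 & p4)))) & p2) | p4)) = ~False = True
~~(p2 & ~~((~(~(~(p4 | p2) | p2) & ((p2 & p4) & ~~(p4 | (p2 & p4)))) & p2) | p4)) = ~True = False
(p4 & ~(p2 | p4)) | ~~(p2 & ~~((~(~(~(p4 | p2) | p2) & ((p2 & p4) & ~~(p4 | (p2 & p4)))) & p2) | p4)) = False | False = False
~((p4 & ~(p2 | p4)) | ~~(p2 & ~~((~(~(~(p4 | p2) | p2) & ((p2 & p4) & ~~(p4 | (p2 & p4)))) & p2) | p4))) = ~False = True
~(p4 | p2) | ~((p4 & ~(p2 | p4)) | ~~(p2 & ~~((~(~(~(p4 | p2) | p2) & ((p2 & p4) & ~~(p4 | (p2 & p4)))) & p2) | p4))) = False | True = True

True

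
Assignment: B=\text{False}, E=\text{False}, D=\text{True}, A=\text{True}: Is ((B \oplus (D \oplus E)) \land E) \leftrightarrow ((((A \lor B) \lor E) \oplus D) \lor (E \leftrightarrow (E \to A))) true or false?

\text{True}

D \oplus E = \text{True} \oplus \text{False} = \text{True}
B \oplus (D \oplus E) = \text{False} \oplus \text{True} = \text{True}
(B \oplus (D \oplus E)) \land E = \text{True} \land \text{False} = \text{False}
A \lor B = \text{True} \lor \text{False} = \text{True}
(A \lor B) \lor E = \text{True} \lor \text{False} = \text{True}
((A \lor B) \lor E) \oplus D = \text{True} \oplus \text{True} = \text{False}
E \to A = \text{False} \to \text{True} = \text{True}
E \leftrightarrow (E \to A) = \text{False} \leftrightarrow \text{True} = \text{False}
(((A \lor B) \lor E) \oplus D) \lor (E \leftrightarrow (E \to A)) = \text{False} \lor \text{False} = \text{False}
((B \oplus (D \oplus E)) \land E) \leftrightarrow ((((A \lor B) \lor E) \oplus D) \lor (E \leftrightarrow (E \to A))) = \text{False} \leftrightarrow \text{False} = \text{True}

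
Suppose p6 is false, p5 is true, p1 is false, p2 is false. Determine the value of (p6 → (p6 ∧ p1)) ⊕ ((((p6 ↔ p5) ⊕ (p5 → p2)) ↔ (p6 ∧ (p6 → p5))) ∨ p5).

F

p6 ∧ p1 = F ∧ F = F
p6 → (p6 ∧ p1) = F → F = T
p6 ↔ p5 = F ↔ T = F
p5 → p2 = T → F = F
(p6 ↔ p5) ⊕ (p5 → p2) = F ⊕ F = F
p6 → p5 = F → T = T
p6 ∧ (p6 → p5) = F ∧ T = F
((p6 ↔ p5) ⊕ (p5 → p2)) ↔ (p6 ∧ (p6 → p5)) = F ↔ F = T
(((p6 ↔ p5) ⊕ (p5 → p2)) ↔ (p6 ∧ (p6 → p5))) ∨ p5 = T ∨ T = T
(p6 → (p6 ∧ p1)) ⊕ ((((p6 ↔ p5) ⊕ (p5 → p2)) ↔ (p6 ∧ (p6 → p5))) ∨ p5) = T ⊕ T = F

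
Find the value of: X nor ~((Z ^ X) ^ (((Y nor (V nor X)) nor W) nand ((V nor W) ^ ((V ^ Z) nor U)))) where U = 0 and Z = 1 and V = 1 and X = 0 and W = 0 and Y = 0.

Z ^ X = 1 ^ 0 = 1
V nor X = 1 nor 0 = 0
Y nor (V nor X) = 0 nor 0 = 1
(Y nor (V nor X)) nor W = 1 nor 0 = 0
V nor W = 1 nor 0 = 0
V ^ Z = 1 ^ 1 = 0
(V ^ Z) nor U = 0 nor 0 = 1
(V nor W) ^ ((V ^ Z) nor U) = 0 ^ 1 = 1
((Y nor (V nor X)) nor W) nand ((V nor W) ^ ((V ^ Z) nor U)) = 0 nand 1 = 1
(Z ^ X) ^ (((Y nor (V nor X)) nor W) nand ((V nor W) ^ ((V ^ Z) nor U))) = 1 ^ 1 = 0
~((Z ^ X) ^ (((Y nor (V nor X)) nor W) nand ((V nor W) ^ ((V ^ Z) nor U)))) = ~0 = 1
X nor ~((Z ^ X) ^ (((Y nor (V nor X)) nor W) nand ((V nor W) ^ ((V ^ Z) nor U)))) = 0 nor 1 = 0

0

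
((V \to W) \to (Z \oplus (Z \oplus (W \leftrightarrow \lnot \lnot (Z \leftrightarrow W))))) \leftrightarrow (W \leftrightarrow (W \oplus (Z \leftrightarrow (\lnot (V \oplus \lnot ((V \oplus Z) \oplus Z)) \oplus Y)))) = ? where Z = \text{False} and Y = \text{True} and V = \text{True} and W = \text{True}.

V \to W = \text{True} \to \text{True} = \text{True}
Z \leftrightarrow W = \text{False} \leftrightarrow \text{True} = \text{False}
\lnot (Z \leftrightarrow W) = \lnot \text{False} = \text{True}
\lnot \lnot (Z \leftrightarrow W) = \lnot \text{True} = \text{False}
W \leftrightarrow \lnot \lnot (Z \leftrightarrow W) = \text{True} \leftrightarrow \text{False} = \text{False}
Z \oplus (W \leftrightarrow \lnot \lnot (Z \leftrightarrow W)) = \text{False} \oplus \text{False} = \text{False}
Z \oplus (Z \oplus (W \leftrightarrow \lnot \lnot (Z \leftrightarrow W))) = \text{False} \oplus \text{False} = \text{False}
(V \to W) \to (Z \oplus (Z \oplus (W \leftrightarrow \lnot \lnot (Z \leftrightarrow W)))) = \text{True} \to \text{False} = \text{False}
V \oplus Z = \text{True} \oplus \text{False} = \text{True}
(V \oplus Z) \oplus Z = \text{True} \oplus \text{False} = \text{True}
\lnot ((V \oplus Z) \oplus Z) = \lnot \text{True} = \text{False}
V \oplus \lnot ((V \oplus Z) \oplus Z) = \text{True} \oplus \text{False} = \text{True}
\lnot (V \oplus \lnot ((V \oplus Z) \oplus Z)) = \lnot \text{True} = \text{False}
\lnot (V \oplus \lnot ((V \oplus Z) \oplus Z)) \oplus Y = \text{False} \oplus \text{True} = \text{True}
Z \leftrightarrow (\lnot (V \oplus \lnot ((V \oplus Z) \oplus Z)) \oplus Y) = \text{False} \leftrightarrow \text{True} = \text{False}
W \oplus (Z \leftrightarrow (\lnot (V \oplus \lnot ((V \oplus Z) \oplus Z)) \oplus Y)) = \text{True} \oplus \text{False} = \text{True}
W \leftrightarrow (W \oplus (Z \leftrightarrow (\lnot (V \oplus \lnot ((V \oplus Z) \oplus Z)) \oplus Y))) = \text{True} \leftrightarrow \text{True} = \text{True}
((V \to W) \to (Z \oplus (Z \oplus (W \leftrightarrow \lnot \lnot (Z \leftrightarrow W))))) \leftrightarrow (W \leftrightarrow (W \oplus (Z \leftrightarrow (\lnot (V \oplus \lnot ((V \oplus Z) \oplus Z)) \oplus Y)))) = \text{False} \leftrightarrow \text{True} = \text{False}

\text{False}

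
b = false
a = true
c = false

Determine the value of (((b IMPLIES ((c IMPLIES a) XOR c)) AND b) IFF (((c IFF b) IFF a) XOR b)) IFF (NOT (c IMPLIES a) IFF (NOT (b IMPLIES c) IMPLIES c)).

true

Substituting b=false, a=true, c=false:
c IMPLIES a = false IMPLIES true = true
(c IMPLIES a) XOR c = true XOR false = true
b IMPLIES ((c IMPLIES a) XOR c) = false IMPLIES true = true
(b IMPLIES ((c IMPLIES a) XOR c)) AND b = true AND false = false
c IFF b = false IFF false = true
(c IFF b) IFF a = true IFF true = true
((c IFF b) IFF a) XOR b = true XOR false = true
((b IMPLIES ((c IMPLIES a) XOR c)) AND b) IFF (((c IFF b) IFF a) XOR b) = false IFF true = false
c IMPLIES a = false IMPLIES true = true
NOT (c IMPLIES a) = NOT true = false
b IMPLIES c = false IMPLIES false = true
NOT (b IMPLIES c) = NOT true = false
NOT (b IMPLIES c) IMPLIES c = false IMPLIES false = true
NOT (c IMPLIES a) IFF (NOT (b IMPLIES c) IMPLIES c) = false IFF true = false
(((b IMPLIES ((c IMPLIES a) XOR c)) AND b) IFF (((c IFF b) IFF a) XOR b)) IFF (NOT (c IMPLIES a) IFF (NOT (b IMPLIES c) IMPLIES c)) = false IFF false = true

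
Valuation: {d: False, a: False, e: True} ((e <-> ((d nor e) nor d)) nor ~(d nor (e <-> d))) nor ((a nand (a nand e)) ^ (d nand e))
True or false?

True

d nor e = False nor True = False
(d nor e) nor d = False nor False = True
e <-> ((d nor e) nor d) = True <-> True = True
e <-> d = True <-> False = False
d nor (e <-> d) = False nor False = True
~(d nor (e <-> d)) = ~True = False
(e <-> ((d nor e) nor d)) nor ~(d nor (e <-> d)) = True nor False = False
a nand e = False nand True = True
a nand (a nand e) = False nand True = True
d nand e = False nand True = True
(a nand (a nand e)) ^ (d nand e) = True ^ True = False
((e <-> ((d nor e) nor d)) nor ~(d nor (e <-> d))) nor ((a nand (a nand e)) ^ (d nand e)) = False nor False = True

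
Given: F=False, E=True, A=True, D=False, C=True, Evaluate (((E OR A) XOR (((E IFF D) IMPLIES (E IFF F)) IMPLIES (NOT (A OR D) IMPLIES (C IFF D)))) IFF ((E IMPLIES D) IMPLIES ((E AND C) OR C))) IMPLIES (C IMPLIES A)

Substituting F=False, E=True, A=True, D=False, C=True:
E OR A = True OR True = True
E IFF D = True IFF False = False
E IFF F = True IFF False = False
(E IFF D) IMPLIES (E IFF F) = False IMPLIES False = True
A OR D = True OR False = True
NOT (A OR D) = NOT True = False
C IFF D = True IFF False = False
NOT (A OR D) IMPLIES (C IFF D) = False IMPLIES False = True
((E IFF D) IMPLIES (E IFF F)) IMPLIES (NOT (A OR D) IMPLIES (C IFF D)) = True IMPLIES True = True
(E OR A) XOR (((E IFF D) IMPLIES (E IFF F)) IMPLIES (NOT (A OR D) IMPLIES (C IFF D))) = True XOR True = False
E IMPLIES D = True IMPLIES False = False
E AND C = True AND True = True
(E AND C) OR C = True OR True = True
(E IMPLIES D) IMPLIES ((E AND C) OR C) = False IMPLIES True = True
((E OR A) XOR (((E IFF D) IMPLIES (E IFF F)) IMPLIES (NOT (A OR D) IMPLIES (C IFF D)))) IFF ((E IMPLIES D) IMPLIES ((E AND C) OR C)) = False IFF True = False
C IMPLIES A = True IMPLIES True = True
(((E OR A) XOR (((E IFF D) IMPLIES (E IFF F)) IMPLIES (NOT (A OR D) IMPLIES (C IFF D)))) IFF ((E IMPLIES D) IMPLIES ((E AND C) OR C))) IMPLIES (C IMPLIES A) = False IMPLIES True = True

True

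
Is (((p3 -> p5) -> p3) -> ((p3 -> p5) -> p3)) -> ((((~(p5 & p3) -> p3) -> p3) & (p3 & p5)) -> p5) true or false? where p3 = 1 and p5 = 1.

1

p3 -> p5 = 1 -> 1 = 1
(p3 -> p5) -> p3 = 1 -> 1 = 1
p3 -> p5 = 1 -> 1 = 1
(p3 -> p5) -> p3 = 1 -> 1 = 1
((p3 -> p5) -> p3) -> ((p3 -> p5) -> p3) = 1 -> 1 = 1
p5 & p3 = 1 & 1 = 1
~(p5 & p3) = ~1 = 0
~(p5 & p3) -> p3 = 0 -> 1 = 1
(~(p5 & p3) -> p3) -> p3 = 1 -> 1 = 1
p3 & p5 = 1 & 1 = 1
((~(p5 & p3) -> p3) -> p3) & (p3 & p5) = 1 & 1 = 1
(((~(p5 & p3) -> p3) -> p3) & (p3 & p5)) -> p5 = 1 -> 1 = 1
(((p3 -> p5) -> p3) -> ((p3 -> p5) -> p3)) -> ((((~(p5 & p3) -> p3) -> p3) & (p3 & p5)) -> p5) = 1 -> 1 = 1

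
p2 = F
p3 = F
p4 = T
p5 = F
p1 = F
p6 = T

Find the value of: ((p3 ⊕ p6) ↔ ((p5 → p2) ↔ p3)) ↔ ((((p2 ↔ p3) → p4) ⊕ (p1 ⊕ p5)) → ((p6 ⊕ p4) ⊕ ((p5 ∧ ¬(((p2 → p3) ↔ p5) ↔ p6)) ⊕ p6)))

p3 ⊕ p6 = F ⊕ T = T
p5 → p2 = F → F = T
(p5 → p2) ↔ p3 = T ↔ F = F
(p3 ⊕ p6) ↔ ((p5 → p2) ↔ p3) = T ↔ F = F
p2 ↔ p3 = F ↔ F = T
(p2 ↔ p3) → p4 = T → T = T
p1 ⊕ p5 = F ⊕ F = F
((p2 ↔ p3) → p4) ⊕ (p1 ⊕ p5) = T ⊕ F = T
p6 ⊕ p4 = T ⊕ T = F
p2 → p3 = F → F = T
(p2 → p3) ↔ p5 = T ↔ F = F
((p2 → p3) ↔ p5) ↔ p6 = F ↔ T = F
¬(((p2 → p3) ↔ p5) ↔ p6) = ¬F = T
p5 ∧ ¬(((p2 → p3) ↔ p5) ↔ p6) = F ∧ T = F
(p5 ∧ ¬(((p2 → p3) ↔ p5) ↔ p6)) ⊕ p6 = F ⊕ T = T
(p6 ⊕ p4) ⊕ ((p5 ∧ ¬(((p2 → p3) ↔ p5) ↔ p6)) ⊕ p6) = F ⊕ T = T
(((p2 ↔ p3) → p4) ⊕ (p1 ⊕ p5)) → ((p6 ⊕ p4) ⊕ ((p5 ∧ ¬(((p2 → p3) ↔ p5) ↔ p6)) ⊕ p6)) = T → T = T
((p3 ⊕ p6) ↔ ((p5 → p2) ↔ p3)) ↔ ((((p2 ↔ p3) → p4) ⊕ (p1 ⊕ p5)) → ((p6 ⊕ p4) ⊕ ((p5 ∧ ¬(((p2 → p3) ↔ p5) ↔ p6)) ⊕ p6))) = F ↔ T = F

F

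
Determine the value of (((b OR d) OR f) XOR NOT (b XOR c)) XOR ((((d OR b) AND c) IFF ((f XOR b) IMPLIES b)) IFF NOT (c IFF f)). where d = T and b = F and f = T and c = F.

T

Substituting d=T, b=F, f=T, c=F:
b OR d = F OR T = T
(b OR d) OR f = T OR T = T
b XOR c = F XOR F = F
NOT (b XOR c) = NOT F = T
((b OR d) OR f) XOR NOT (b XOR c) = T XOR T = F
d OR b = T OR F = T
(d OR b) AND c = T AND F = F
f XOR b = T XOR F = T
(f XOR b) IMPLIES b = T IMPLIES F = F
((d OR b) AND c) IFF ((f XOR b) IMPLIES b) = F IFF F = T
c IFF f = F IFF T = F
NOT (c IFF f) = NOT F = T
(((d OR b) AND c) IFF ((f XOR b) IMPLIES b)) IFF NOT (c IFF f) = T IFF T = T
(((b OR d) OR f) XOR NOT (b XOR c)) XOR ((((d OR b) AND c) IFF ((f XOR b) IMPLIES b)) IFF NOT (c IFF f)) = F XOR T = T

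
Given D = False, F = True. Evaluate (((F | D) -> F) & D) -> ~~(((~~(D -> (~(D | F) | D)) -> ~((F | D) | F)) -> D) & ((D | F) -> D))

F | D = True | False = True
(F | D) -> F = True -> True = True
((F | D) -> F) & D = True & False = False
D | F = False | True = True
~(D | F) = ~True = False
~(D | F) | D = False | False = False
D -> (~(D | F) | D) = False -> False = True
~(D -> (~(D | F) | D)) = ~True = False
~~(D -> (~(D | F) | D)) = ~False = True
F | D = True | False = True
(F | D) | F = True | True = True
~((F | D) | F) = ~True = False
~~(D -> (~(D | F) | D)) -> ~((F | D) | F) = True -> False = False
(~~(D -> (~(D | F) | D)) -> ~((F | D) | F)) -> D = False -> False = True
D | F = False | True = True
(D | F) -> D = True -> False = False
((~~(D -> (~(D | F) | D)) -> ~((F | D) | F)) -> D) & ((D | F) -> D) = True & False = False
~(((~~(D -> (~(D | F) | D)) -> ~((F | D) | F)) -> D) & ((D | F) -> D)) = ~False = True
~~(((~~(D -> (~(D | F) | D)) -> ~((F | D) | F)) -> D) & ((D | F) -> D)) = ~True = False
(((F | D) -> F) & D) -> ~~(((~~(D -> (~(D | F) | D)) -> ~((F | D) | F)) -> D) & ((D | F) -> D)) = False -> False = True

True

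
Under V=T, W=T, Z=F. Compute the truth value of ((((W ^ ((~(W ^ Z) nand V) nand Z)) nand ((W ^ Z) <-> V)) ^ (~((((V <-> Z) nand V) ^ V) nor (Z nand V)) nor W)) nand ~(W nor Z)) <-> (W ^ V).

Substituting V=T, W=T, Z=F:
W ^ Z = T ^ F = T
~(W ^ Z) = ~T = F
~(W ^ Z) nand V = F nand T = T
(~(W ^ Z) nand V) nand Z = T nand F = T
W ^ ((~(W ^ Z) nand V) nand Z) = T ^ T = F
W ^ Z = T ^ F = T
(W ^ Z) <-> V = T <-> T = T
(W ^ ((~(W ^ Z) nand V) nand Z)) nand ((W ^ Z) <-> V) = F nand T = T
V <-> Z = T <-> F = F
(V <-> Z) nand V = F nand T = T
((V <-> Z) nand V) ^ V = T ^ T = F
Z nand V = F nand T = T
(((V <-> Z) nand V) ^ V) nor (Z nand V) = F nor T = F
~((((V <-> Z) nand V) ^ V) nor (Z nand V)) = ~F = T
~((((V <-> Z) nand V) ^ V) nor (Z nand V)) nor W = T nor T = F
((W ^ ((~(W ^ Z) nand V) nand Z)) nand ((W ^ Z) <-> V)) ^ (~((((V <-> Z) nand V) ^ V) nor (Z nand V)) nor W) = T ^ F = T
W nor Z = T nor F = F
~(W nor Z) = ~F = T
(((W ^ ((~(W ^ Z) nand V) nand Z)) nand ((W ^ Z) <-> V)) ^ (~((((V <-> Z) nand V) ^ V) nor (Z nand V)) nor W)) nand ~(W nor Z) = T nand T = F
W ^ V = T ^ T = F
((((W ^ ((~(W ^ Z) nand V) nand Z)) nand ((W ^ Z) <-> V)) ^ (~((((V <-> Z) nand V) ^ V) nor (Z nand V)) nor W)) nand ~(W nor Z)) <-> (W ^ V) = F <-> F = T

T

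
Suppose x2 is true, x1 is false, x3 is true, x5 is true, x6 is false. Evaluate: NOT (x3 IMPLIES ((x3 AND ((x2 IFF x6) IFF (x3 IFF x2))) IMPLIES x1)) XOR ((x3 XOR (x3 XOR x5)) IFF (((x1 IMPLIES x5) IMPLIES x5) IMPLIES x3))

T

x2 IFF x6 = T IFF F = F
x3 IFF x2 = T IFF T = T
(x2 IFF x6) IFF (x3 IFF x2) = F IFF T = F
x3 AND ((x2 IFF x6) IFF (x3 IFF x2)) = T AND F = F
(x3 AND ((x2 IFF x6) IFF (x3 IFF x2))) IMPLIES x1 = F IMPLIES F = T
x3 IMPLIES ((x3 AND ((x2 IFF x6) IFF (x3 IFF x2))) IMPLIES x1) = T IMPLIES T = T
NOT (x3 IMPLIES ((x3 AND ((x2 IFF x6) IFF (x3 IFF x2))) IMPLIES x1)) = NOT T = F
x3 XOR x5 = T XOR T = F
x3 XOR (x3 XOR x5) = T XOR F = T
x1 IMPLIES x5 = F IMPLIES T = T
(x1 IMPLIES x5) IMPLIES x5 = T IMPLIES T = T
((x1 IMPLIES x5) IMPLIES x5) IMPLIES x3 = T IMPLIES T = T
(x3 XOR (x3 XOR x5)) IFF (((x1 IMPLIES x5) IMPLIES x5) IMPLIES x3) = T IFF T = T
NOT (x3 IMPLIES ((x3 AND ((x2 IFF x6) IFF (x3 IFF x2))) IMPLIES x1)) XOR ((x3 XOR (x3 XOR x5)) IFF (((x1 IMPLIES x5) IMPLIES x5) IMPLIES x3)) = F XOR T = T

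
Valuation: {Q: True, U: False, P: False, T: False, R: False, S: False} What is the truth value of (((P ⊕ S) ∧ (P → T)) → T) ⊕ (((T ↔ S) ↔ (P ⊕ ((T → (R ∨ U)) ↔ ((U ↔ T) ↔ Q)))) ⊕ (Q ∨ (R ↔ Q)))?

P ⊕ S = False ⊕ False = False
P → T = False → False = True
(P ⊕ S) ∧ (P → T) = False ∧ True = False
((P ⊕ S) ∧ (P → T)) → T = False → False = True
T ↔ S = False ↔ False = True
R ∨ U = False ∨ False = False
T → (R ∨ U) = False → False = True
U ↔ T = False ↔ False = True
(U ↔ T) ↔ Q = True ↔ True = True
(T → (R ∨ U)) ↔ ((U ↔ T) ↔ Q) = True ↔ True = True
P ⊕ ((T → (R ∨ U)) ↔ ((U ↔ T) ↔ Q)) = False ⊕ True = True
(T ↔ S) ↔ (P ⊕ ((T → (R ∨ U)) ↔ ((U ↔ T) ↔ Q))) = True ↔ True = True
R ↔ Q = False ↔ True = False
Q ∨ (R ↔ Q) = True ∨ False = True
((T ↔ S) ↔ (P ⊕ ((T → (R ∨ U)) ↔ ((U ↔ T) ↔ Q)))) ⊕ (Q ∨ (R ↔ Q)) = True ⊕ True = False
(((P ⊕ S) ∧ (P → T)) → T) ⊕ (((T ↔ S) ↔ (P ⊕ ((T → (R ∨ U)) ↔ ((U ↔ T) ↔ Q)))) ⊕ (Q ∨ (R ↔ Q))) = True ⊕ False = True

True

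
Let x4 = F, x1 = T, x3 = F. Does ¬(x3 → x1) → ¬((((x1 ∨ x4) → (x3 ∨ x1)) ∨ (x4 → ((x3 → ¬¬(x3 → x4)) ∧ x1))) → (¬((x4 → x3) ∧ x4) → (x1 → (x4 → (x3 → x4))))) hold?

Substituting x4=F, x1=T, x3=F:
x3 → x1 = F → T = T
¬(x3 → x1) = ¬T = F
x1 ∨ x4 = T ∨ F = T
x3 ∨ x1 = F ∨ T = T
(x1 ∨ x4) → (x3 ∨ x1) = T → T = T
x3 → x4 = F → F = T
¬(x3 → x4) = ¬T = F
¬¬(x3 → x4) = ¬F = T
x3 → ¬¬(x3 → x4) = F → T = T
(x3 → ¬¬(x3 → x4)) ∧ x1 = T ∧ T = T
x4 → ((x3 → ¬¬(x3 → x4)) ∧ x1) = F → T = T
((x1 ∨ x4) → (x3 ∨ x1)) ∨ (x4 → ((x3 → ¬¬(x3 → x4)) ∧ x1)) = T ∨ T = T
x4 → x3 = F → F = T
(x4 → x3) ∧ x4 = T ∧ F = F
¬((x4 → x3) ∧ x4) = ¬F = T
x3 → x4 = F → F = T
x4 → (x3 → x4) = F → T = T
x1 → (x4 → (x3 → x4)) = T → T = T
¬((x4 → x3) ∧ x4) → (x1 → (x4 → (x3 → x4))) = T → T = T
(((x1 ∨ x4) → (x3 ∨ x1)) ∨ (x4 → ((x3 → ¬¬(x3 → x4)) ∧ x1))) → (¬((x4 → x3) ∧ x4) → (x1 → (x4 → (x3 → x4)))) = T → T = T
¬((((x1 ∨ x4) → (x3 ∨ x1)) ∨ (x4 → ((x3 → ¬¬(x3 → x4)) ∧ x1))) → (¬((x4 → x3) ∧ x4) → (x1 → (x4 → (x3 → x4))))) = ¬T = F
¬(x3 → x1) → ¬((((x1 ∨ x4) → (x3 ∨ x1)) ∨ (x4 → ((x3 → ¬¬(x3 → x4)) ∧ x1))) → (¬((x4 → x3) ∧ x4) → (x1 → (x4 → (x3 → x4))))) = F → F = T

T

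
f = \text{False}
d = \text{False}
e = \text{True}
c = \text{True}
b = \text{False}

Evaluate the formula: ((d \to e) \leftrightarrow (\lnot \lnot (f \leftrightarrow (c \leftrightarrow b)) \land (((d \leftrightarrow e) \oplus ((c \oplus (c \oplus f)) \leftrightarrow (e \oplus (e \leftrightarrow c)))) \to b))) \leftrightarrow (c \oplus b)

Substituting f=\text{False}, d=\text{False}, e=\text{True}, c=\text{True}, b=\text{False}:
d \to e = \text{False} \to \text{True} = \text{True}
c \leftrightarrow b = \text{True} \leftrightarrow \text{False} = \text{False}
f \leftrightarrow (c \leftrightarrow b) = \text{False} \leftrightarrow \text{False} = \text{True}
\lnot (f \leftrightarrow (c \leftrightarrow b)) = \lnot \text{True} = \text{False}
\lnot \lnot (f \leftrightarrow (c \leftrightarrow b)) = \lnot \text{False} = \text{True}
d \leftrightarrow e = \text{False} \leftrightarrow \text{True} = \text{False}
c \oplus f = \text{True} \oplus \text{False} = \text{True}
c \oplus (c \oplus f) = \text{True} \oplus \text{True} = \text{False}
e \leftrightarrow c = \text{True} \leftrightarrow \text{True} = \text{True}
e \oplus (e \leftrightarrow c) = \text{True} \oplus \text{True} = \text{False}
(c \oplus (c \oplus f)) \leftrightarrow (e \oplus (e \leftrightarrow c)) = \text{False} \leftrightarrow \text{False} = \text{True}
(d \leftrightarrow e) \oplus ((c \oplus (c \oplus f)) \leftrightarrow (e \oplus (e \leftrightarrow c))) = \text{False} \oplus \text{True} = \text{True}
((d \leftrightarrow e) \oplus ((c \oplus (c \oplus f)) \leftrightarrow (e \oplus (e \leftrightarrow c)))) \to b = \text{True} \to \text{False} = \text{False}
\lnot \lnot (f \leftrightarrow (c \leftrightarrow b)) \land (((d \leftrightarrow e) \oplus ((c \oplus (c \oplus f)) \leftrightarrow (e \oplus (e \leftrightarrow c)))) \to b) = \text{True} \land \text{False} = \text{False}
(d \to e) \leftrightarrow (\lnot \lnot (f \leftrightarrow (c \leftrightarrow b)) \land (((d \leftrightarrow e) \oplus ((c \oplus (c \oplus f)) \leftrightarrow (e \oplus (e \leftrightarrow c)))) \to b)) = \text{True} \leftrightarrow \text{False} = \text{False}
c \oplus b = \text{True} \oplus \text{False} = \text{True}
((d \to e) \leftrightarrow (\lnot \lnot (f \leftrightarrow (c \leftrightarrow b)) \land (((d \leftrightarrow e) \oplus ((c \oplus (c \oplus f)) \leftrightarrow (e \oplus (e \leftrightarrow c)))) \to b))) \leftrightarrow (c \oplus b) = \text{False} \leftrightarrow \text{True} = \text{False}

\text{False}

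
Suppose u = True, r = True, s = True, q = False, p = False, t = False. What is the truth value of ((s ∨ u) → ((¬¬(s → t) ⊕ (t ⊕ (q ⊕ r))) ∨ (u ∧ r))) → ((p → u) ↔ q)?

False

s ∨ u = True ∨ True = True
s → t = True → False = False
¬(s → t) = ¬False = True
¬¬(s → t) = ¬True = False
q ⊕ r = False ⊕ True = True
t ⊕ (q ⊕ r) = False ⊕ True = True
¬¬(s → t) ⊕ (t ⊕ (q ⊕ r)) = False ⊕ True = True
u ∧ r = True ∧ True = True
(¬¬(s → t) ⊕ (t ⊕ (q ⊕ r))) ∨ (u ∧ r) = True ∨ True = True
(s ∨ u) → ((¬¬(s → t) ⊕ (t ⊕ (q ⊕ r))) ∨ (u ∧ r)) = True → True = True
p → u = False → True = True
(p → u) ↔ q = True ↔ False = False
((s ∨ u) → ((¬¬(s → t) ⊕ (t ⊕ (q ⊕ r))) ∨ (u ∧ r))) → ((p → u) ↔ q) = True → False = False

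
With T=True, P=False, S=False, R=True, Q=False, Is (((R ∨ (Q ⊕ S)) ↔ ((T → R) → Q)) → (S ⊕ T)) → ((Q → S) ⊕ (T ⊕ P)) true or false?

False

Substituting T=True, P=False, S=False, R=True, Q=False:
Q ⊕ S = False ⊕ False = False
R ∨ (Q ⊕ S) = True ∨ False = True
T → R = True → True = True
(T → R) → Q = True → False = False
(R ∨ (Q ⊕ S)) ↔ ((T → R) → Q) = True ↔ False = False
S ⊕ T = False ⊕ True = True
((R ∨ (Q ⊕ S)) ↔ ((T → R) → Q)) → (S ⊕ T) = False → True = True
Q → S = False → False = True
T ⊕ P = True ⊕ False = True
(Q → S) ⊕ (T ⊕ P) = True ⊕ True = False
(((R ∨ (Q ⊕ S)) ↔ ((T → R) → Q)) → (S ⊕ T)) → ((Q → S) ⊕ (T ⊕ P)) = True → False = False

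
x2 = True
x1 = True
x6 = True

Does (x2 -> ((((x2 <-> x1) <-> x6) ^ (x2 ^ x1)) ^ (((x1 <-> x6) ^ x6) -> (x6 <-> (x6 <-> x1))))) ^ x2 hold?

True

x2 <-> x1 = True <-> True = True
(x2 <-> x1) <-> x6 = True <-> True = True
x2 ^ x1 = True ^ True = False
((x2 <-> x1) <-> x6) ^ (x2 ^ x1) = True ^ False = True
x1 <-> x6 = True <-> True = True
(x1 <-> x6) ^ x6 = True ^ True = False
x6 <-> x1 = True <-> True = True
x6 <-> (x6 <-> x1) = True <-> True = True
((x1 <-> x6) ^ x6) -> (x6 <-> (x6 <-> x1)) = False -> True = True
(((x2 <-> x1) <-> x6) ^ (x2 ^ x1)) ^ (((x1 <-> x6) ^ x6) -> (x6 <-> (x6 <-> x1))) = True ^ True = False
x2 -> ((((x2 <-> x1) <-> x6) ^ (x2 ^ x1)) ^ (((x1 <-> x6) ^ x6) -> (x6 <-> (x6 <-> x1)))) = True -> False = False
(x2 -> ((((x2 <-> x1) <-> x6) ^ (x2 ^ x1)) ^ (((x1 <-> x6) ^ x6) -> (x6 <-> (x6 <-> x1))))) ^ x2 = False ^ True = True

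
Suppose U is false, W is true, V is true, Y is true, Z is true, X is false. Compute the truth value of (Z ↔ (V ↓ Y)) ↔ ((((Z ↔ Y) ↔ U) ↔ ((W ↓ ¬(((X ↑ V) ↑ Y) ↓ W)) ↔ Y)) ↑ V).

T

Substituting U=F, W=T, V=T, Y=T, Z=T, X=F:
V ↓ Y = T ↓ T = F
Z ↔ (V ↓ Y) = T ↔ F = F
Z ↔ Y = T ↔ T = T
(Z ↔ Y) ↔ U = T ↔ F = F
X ↑ V = F ↑ T = T
(X ↑ V) ↑ Y = T ↑ T = F
((X ↑ V) ↑ Y) ↓ W = F ↓ T = F
¬(((X ↑ V) ↑ Y) ↓ W) = ¬F = T
W ↓ ¬(((X ↑ V) ↑ Y) ↓ W) = T ↓ T = F
(W ↓ ¬(((X ↑ V) ↑ Y) ↓ W)) ↔ Y = F ↔ T = F
((Z ↔ Y) ↔ U) ↔ ((W ↓ ¬(((X ↑ V) ↑ Y) ↓ W)) ↔ Y) = F ↔ F = T
(((Z ↔ Y) ↔ U) ↔ ((W ↓ ¬(((X ↑ V) ↑ Y) ↓ W)) ↔ Y)) ↑ V = T ↑ T = F
(Z ↔ (V ↓ Y)) ↔ ((((Z ↔ Y) ↔ U) ↔ ((W ↓ ¬(((X ↑ V) ↑ Y) ↓ W)) ↔ Y)) ↑ V) = F ↔ F = T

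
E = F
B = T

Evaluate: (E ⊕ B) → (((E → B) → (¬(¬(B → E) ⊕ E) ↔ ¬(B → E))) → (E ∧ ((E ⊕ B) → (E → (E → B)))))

Substituting E=F, B=T:
E ⊕ B = F ⊕ T = T
E → B = F → T = T
B → E = T → F = F
¬(B → E) = ¬F = T
¬(B → E) ⊕ E = T ⊕ F = T
¬(¬(B → E) ⊕ E) = ¬T = F
B → E = T → F = F
¬(B → E) = ¬F = T
¬(¬(B → E) ⊕ E) ↔ ¬(B → E) = F ↔ T = F
(E → B) → (¬(¬(B → E) ⊕ E) ↔ ¬(B → E)) = T → F = F
E ⊕ B = F ⊕ T = T
E → B = F → T = T
E → (E → B) = F → T = T
(E ⊕ B) → (E → (E → B)) = T → T = T
E ∧ ((E ⊕ B) → (E → (E → B))) = F ∧ T = F
((E → B) → (¬(¬(B → E) ⊕ E) ↔ ¬(B → E))) → (E ∧ ((E ⊕ B) → (E → (E → B)))) = F → F = T
(E ⊕ B) → (((E → B) → (¬(¬(B → E) ⊕ E) ↔ ¬(B → E))) → (E ∧ ((E ⊕ B) → (E → (E → B))))) = T → T = T

T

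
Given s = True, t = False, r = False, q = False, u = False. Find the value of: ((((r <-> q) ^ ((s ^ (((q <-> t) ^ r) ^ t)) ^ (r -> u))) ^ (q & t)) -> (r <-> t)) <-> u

False

Substituting s=True, t=False, r=False, q=False, u=False:
r <-> q = False <-> False = True
q <-> t = False <-> False = True
(q <-> t) ^ r = True ^ False = True
((q <-> t) ^ r) ^ t = True ^ False = True
s ^ (((q <-> t) ^ r) ^ t) = True ^ True = False
r -> u = False -> False = True
(s ^ (((q <-> t) ^ r) ^ t)) ^ (r -> u) = False ^ True = True
(r <-> q) ^ ((s ^ (((q <-> t) ^ r) ^ t)) ^ (r -> u)) = True ^ True = False
q & t = False & False = False
((r <-> q) ^ ((s ^ (((q <-> t) ^ r) ^ t)) ^ (r -> u))) ^ (q & t) = False ^ False = False
r <-> t = False <-> False = True
(((r <-> q) ^ ((s ^ (((q <-> t) ^ r) ^ t)) ^ (r -> u))) ^ (q & t)) -> (r <-> t) = False -> True = True
((((r <-> q) ^ ((s ^ (((q <-> t) ^ r) ^ t)) ^ (r -> u))) ^ (q & t)) -> (r <-> t)) <-> u = True <-> False = False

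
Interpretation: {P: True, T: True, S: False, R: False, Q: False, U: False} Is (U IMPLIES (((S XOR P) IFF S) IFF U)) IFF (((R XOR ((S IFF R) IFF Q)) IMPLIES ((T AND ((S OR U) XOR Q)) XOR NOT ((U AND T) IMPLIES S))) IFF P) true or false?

True

S XOR P = False XOR True = True
(S XOR P) IFF S = True IFF False = False
((S XOR P) IFF S) IFF U = False IFF False = True
U IMPLIES (((S XOR P) IFF S) IFF U) = False IMPLIES True = True
S IFF R = False IFF False = True
(S IFF R) IFF Q = True IFF False = False
R XOR ((S IFF R) IFF Q) = False XOR False = False
S OR U = False OR False = False
(S OR U) XOR Q = False XOR False = False
T AND ((S OR U) XOR Q) = True AND False = False
U AND T = False AND True = False
(U AND T) IMPLIES S = False IMPLIES False = True
NOT ((U AND T) IMPLIES S) = NOT True = False
(T AND ((S OR U) XOR Q)) XOR NOT ((U AND T) IMPLIES S) = False XOR False = False
(R XOR ((S IFF R) IFF Q)) IMPLIES ((T AND ((S OR U) XOR Q)) XOR NOT ((U AND T) IMPLIES S)) = False IMPLIES False = True
((R XOR ((S IFF R) IFF Q)) IMPLIES ((T AND ((S OR U) XOR Q)) XOR NOT ((U AND T) IMPLIES S))) IFF P = True IFF True = True
(U IMPLIES (((S XOR P) IFF S) IFF U)) IFF (((R XOR ((S IFF R) IFF Q)) IMPLIES ((T AND ((S OR U) XOR Q)) XOR NOT ((U AND T) IMPLIES S))) IFF P) = True IFF True = True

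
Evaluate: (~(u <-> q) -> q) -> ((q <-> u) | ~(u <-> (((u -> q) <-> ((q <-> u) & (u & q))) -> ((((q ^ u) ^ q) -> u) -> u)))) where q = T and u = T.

Substituting q=T, u=T:
u <-> q = T <-> T = T
~(u <-> q) = ~T = F
~(u <-> q) -> q = F -> T = T
q <-> u = T <-> T = T
u -> q = T -> T = T
q <-> u = T <-> T = T
u & q = T & T = T
(q <-> u) & (u & q) = T & T = T
(u -> q) <-> ((q <-> u) & (u & q)) = T <-> T = T
q ^ u = T ^ T = F
(q ^ u) ^ q = F ^ T = T
((q ^ u) ^ q) -> u = T -> T = T
(((q ^ u) ^ q) -> u) -> u = T -> T = T
((u -> q) <-> ((q <-> u) & (u & q))) -> ((((q ^ u) ^ q) -> u) -> u) = T -> T = T
u <-> (((u -> q) <-> ((q <-> u) & (u & q))) -> ((((q ^ u) ^ q) -> u) -> u)) = T <-> T = T
~(u <-> (((u -> q) <-> ((q <-> u) & (u & q))) -> ((((q ^ u) ^ q) -> u) -> u))) = ~T = F
(q <-> u) | ~(u <-> (((u -> q) <-> ((q <-> u) & (u & q))) -> ((((q ^ u) ^ q) -> u) -> u))) = T | F = T
(~(u <-> q) -> q) -> ((q <-> u) | ~(u <-> (((u -> q) <-> ((q <-> u) & (u & q))) -> ((((q ^ u) ^ q) -> u) -> u)))) = T -> T = T

T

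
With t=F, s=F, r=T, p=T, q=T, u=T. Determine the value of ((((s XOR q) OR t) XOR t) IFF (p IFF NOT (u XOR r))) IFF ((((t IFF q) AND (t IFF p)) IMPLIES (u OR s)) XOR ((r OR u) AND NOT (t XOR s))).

s XOR q = F XOR T = T
(s XOR q) OR t = T OR F = T
((s XOR q) OR t) XOR t = T XOR F = T
u XOR r = T XOR T = F
NOT (u XOR r) = NOT F = T
p IFF NOT (u XOR r) = T IFF T = T
(((s XOR q) OR t) XOR t) IFF (p IFF NOT (u XOR r)) = T IFF T = T
t IFF q = F IFF T = F
t IFF p = F IFF T = F
(t IFF q) AND (t IFF p) = F AND F = F
u OR s = T OR F = T
((t IFF q) AND (t IFF p)) IMPLIES (u OR s) = F IMPLIES T = T
r OR u = T OR T = T
t XOR s = F XOR F = F
NOT (t XOR s) = NOT F = T
(r OR u) AND NOT (t XOR s) = T AND T = T
(((t IFF q) AND (t IFF p)) IMPLIES (u OR s)) XOR ((r OR u) AND NOT (t XOR s)) = T XOR T = F
((((s XOR q) OR t) XOR t) IFF (p IFF NOT (u XOR r))) IFF ((((t IFF q) AND (t IFF p)) IMPLIES (u OR s)) XOR ((r OR u) AND NOT (t XOR s))) = T IFF F = F

F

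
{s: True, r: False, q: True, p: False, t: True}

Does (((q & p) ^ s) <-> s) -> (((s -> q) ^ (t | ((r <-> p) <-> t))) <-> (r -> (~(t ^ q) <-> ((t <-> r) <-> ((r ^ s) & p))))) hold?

False

q & p = True & False = False
(q & p) ^ s = False ^ True = True
((q & p) ^ s) <-> s = True <-> True = True
s -> q = True -> True = True
r <-> p = False <-> False = True
(r <-> p) <-> t = True <-> True = True
t | ((r <-> p) <-> t) = True | True = True
(s -> q) ^ (t | ((r <-> p) <-> t)) = True ^ True = False
t ^ q = True ^ True = False
~(t ^ q) = ~False = True
t <-> r = True <-> False = False
r ^ s = False ^ True = True
(r ^ s) & p = True & False = False
(t <-> r) <-> ((r ^ s) & p) = False <-> False = True
~(t ^ q) <-> ((t <-> r) <-> ((r ^ s) & p)) = True <-> True = True
r -> (~(t ^ q) <-> ((t <-> r) <-> ((r ^ s) & p))) = False -> True = True
((s -> q) ^ (t | ((r <-> p) <-> t))) <-> (r -> (~(t ^ q) <-> ((t <-> r) <-> ((r ^ s) & p)))) = False <-> True = False
(((q & p) ^ s) <-> s) -> (((s -> q) ^ (t | ((r <-> p) <-> t))) <-> (r -> (~(t ^ q) <-> ((t <-> r) <-> ((r ^ s) & p))))) = True -> False = False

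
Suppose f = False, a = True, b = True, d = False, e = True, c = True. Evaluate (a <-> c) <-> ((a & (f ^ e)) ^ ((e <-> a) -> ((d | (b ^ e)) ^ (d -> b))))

a <-> c = True <-> True = True
f ^ e = False ^ True = True
a & (f ^ e) = True & True = True
e <-> a = True <-> True = True
b ^ e = True ^ True = False
d | (b ^ e) = False | False = False
d -> b = False -> True = True
(d | (b ^ e)) ^ (d -> b) = False ^ True = True
(e <-> a) -> ((d | (b ^ e)) ^ (d -> b)) = True -> True = True
(a & (f ^ e)) ^ ((e <-> a) -> ((d | (b ^ e)) ^ (d -> b))) = True ^ True = False
(a <-> c) <-> ((a & (f ^ e)) ^ ((e <-> a) -> ((d | (b ^ e)) ^ (d -> b)))) = True <-> False = False

False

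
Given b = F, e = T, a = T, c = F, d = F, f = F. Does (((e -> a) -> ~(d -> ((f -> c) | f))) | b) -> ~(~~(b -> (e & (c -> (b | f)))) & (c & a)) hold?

T

e -> a = T -> T = T
f -> c = F -> F = T
(f -> c) | f = T | F = T
d -> ((f -> c) | f) = F -> T = T
~(d -> ((f -> c) | f)) = ~T = F
(e -> a) -> ~(d -> ((f -> c) | f)) = T -> F = F
((e -> a) -> ~(d -> ((f -> c) | f))) | b = F | F = F
b | f = F | F = F
c -> (b | f) = F -> F = T
e & (c -> (b | f)) = T & T = T
b -> (e & (c -> (b | f))) = F -> T = T
~(b -> (e & (c -> (b | f)))) = ~T = F
~~(b -> (e & (c -> (b | f)))) = ~F = T
c & a = F & T = F
~~(b -> (e & (c -> (b | f)))) & (c & a) = T & F = F
~(~~(b -> (e & (c -> (b | f)))) & (c & a)) = ~F = T
(((e -> a) -> ~(d -> ((f -> c) | f))) | b) -> ~(~~(b -> (e & (c -> (b | f)))) & (c & a)) = F -> T = T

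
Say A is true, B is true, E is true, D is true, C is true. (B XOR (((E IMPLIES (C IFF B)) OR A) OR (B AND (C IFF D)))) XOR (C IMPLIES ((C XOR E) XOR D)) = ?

Substituting A=T, B=T, E=T, D=T, C=T:
C IFF B = T IFF T = T
E IMPLIES (C IFF B) = T IMPLIES T = T
(E IMPLIES (C IFF B)) OR A = T OR T = T
C IFF D = T IFF T = T
B AND (C IFF D) = T AND T = T
((E IMPLIES (C IFF B)) OR A) OR (B AND (C IFF D)) = T OR T = T
B XOR (((E IMPLIES (C IFF B)) OR A) OR (B AND (C IFF D))) = T XOR T = F
C XOR E = T XOR T = F
(C XOR E) XOR D = F XOR T = T
C IMPLIES ((C XOR E) XOR D) = T IMPLIES T = T
(B XOR (((E IMPLIES (C IFF B)) OR A) OR (B AND (C IFF D)))) XOR (C IMPLIES ((C XOR E) XOR D)) = F XOR T = T

T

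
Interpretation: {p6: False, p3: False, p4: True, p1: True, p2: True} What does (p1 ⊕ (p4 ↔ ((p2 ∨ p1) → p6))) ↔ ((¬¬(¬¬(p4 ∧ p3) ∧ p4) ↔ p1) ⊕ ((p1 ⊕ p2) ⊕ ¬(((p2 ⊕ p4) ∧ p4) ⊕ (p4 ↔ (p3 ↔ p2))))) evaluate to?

p2 ∨ p1 = True ∨ True = True
(p2 ∨ p1) → p6 = True → False = False
p4 ↔ ((p2 ∨ p1) → p6) = True ↔ False = False
p1 ⊕ (p4 ↔ ((p2 ∨ p1) → p6)) = True ⊕ False = True
p4 ∧ p3 = True ∧ False = False
¬(p4 ∧ p3) = ¬False = True
¬¬(p4 ∧ p3) = ¬True = False
¬¬(p4 ∧ p3) ∧ p4 = False ∧ True = False
¬(¬¬(p4 ∧ p3) ∧ p4) = ¬False = True
¬¬(¬¬(p4 ∧ p3) ∧ p4) = ¬True = False
¬¬(¬¬(p4 ∧ p3) ∧ p4) ↔ p1 = False ↔ True = False
p1 ⊕ p2 = True ⊕ True = False
p2 ⊕ p4 = True ⊕ True = False
(p2 ⊕ p4) ∧ p4 = False ∧ True = False
p3 ↔ p2 = False ↔ True = False
p4 ↔ (p3 ↔ p2) = True ↔ False = False
((p2 ⊕ p4) ∧ p4) ⊕ (p4 ↔ (p3 ↔ p2)) = False ⊕ False = False
¬(((p2 ⊕ p4) ∧ p4) ⊕ (p4 ↔ (p3 ↔ p2))) = ¬False = True
(p1 ⊕ p2) ⊕ ¬(((p2 ⊕ p4) ∧ p4) ⊕ (p4 ↔ (p3 ↔ p2))) = False ⊕ True = True
(¬¬(¬¬(p4 ∧ p3) ∧ p4) ↔ p1) ⊕ ((p1 ⊕ p2) ⊕ ¬(((p2 ⊕ p4) ∧ p4) ⊕ (p4 ↔ (p3 ↔ p2)))) = False ⊕ True = True
(p1 ⊕ (p4 ↔ ((p2 ∨ p1) → p6))) ↔ ((¬¬(¬¬(p4 ∧ p3) ∧ p4) ↔ p1) ⊕ ((p1 ⊕ p2) ⊕ ¬(((p2 ⊕ p4) ∧ p4) ⊕ (p4 ↔ (p3 ↔ p2))))) = True ↔ True = True

True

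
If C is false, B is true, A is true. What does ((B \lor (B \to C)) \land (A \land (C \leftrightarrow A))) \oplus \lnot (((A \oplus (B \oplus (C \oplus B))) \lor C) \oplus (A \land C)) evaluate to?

B \to C = T \to F = F
B \lor (B \to C) = T \lor F = T
C \leftrightarrow A = F \leftrightarrow T = F
A \land (C \leftrightarrow A) = T \land F = F
(B \lor (B \to C)) \land (A \land (C \leftrightarrow A)) = T \land F = F
C \oplus B = F \oplus T = T
B \oplus (C \oplus B) = T \oplus T = F
A \oplus (B \oplus (C \oplus B)) = T \oplus F = T
(A \oplus (B \oplus (C \oplus B))) \lor C = T \lor F = T
A \land C = T \land F = F
((A \oplus (B \oplus (C \oplus B))) \lor C) \oplus (A \land C) = T \oplus F = T
\lnot (((A \oplus (B \oplus (C \oplus B))) \lor C) \oplus (A \land C)) = \lnot T = F
((B \lor (B \to C)) \land (A \land (C \leftrightarrow A))) \oplus \lnot (((A \oplus (B \oplus (C \oplus B))) \lor C) \oplus (A \land C)) = F \oplus F = F

F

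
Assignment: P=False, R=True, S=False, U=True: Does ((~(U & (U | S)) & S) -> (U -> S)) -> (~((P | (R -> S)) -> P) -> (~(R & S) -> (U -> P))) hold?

U | S = True | False = True
U & (U | S) = True & True = True
~(U & (U | S)) = ~True = False
~(U & (U | S)) & S = False & False = False
U -> S = True -> False = False
(~(U & (U | S)) & S) -> (U -> S) = False -> False = True
R -> S = True -> False = False
P | (R -> S) = False | False = False
(P | (R -> S)) -> P = False -> False = True
~((P | (R -> S)) -> P) = ~True = False
R & S = True & False = False
~(R & S) = ~False = True
U -> P = True -> False = False
~(R & S) -> (U -> P) = True -> False = False
~((P | (R -> S)) -> P) -> (~(R & S) -> (U -> P)) = False -> False = True
((~(U & (U | S)) & S) -> (U -> S)) -> (~((P | (R -> S)) -> P) -> (~(R & S) -> (U -> P))) = True -> True = True

True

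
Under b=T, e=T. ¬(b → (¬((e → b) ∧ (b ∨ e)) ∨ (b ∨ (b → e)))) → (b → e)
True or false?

e → b = T → T = T
b ∨ e = T ∨ T = T
(e → b) ∧ (b ∨ e) = T ∧ T = T
¬((e → b) ∧ (b ∨ e)) = ¬T = F
b → e = T → T = T
b ∨ (b → e) = T ∨ T = T
¬((e → b) ∧ (b ∨ e)) ∨ (b ∨ (b → e)) = F ∨ T = T
b → (¬((e → b) ∧ (b ∨ e)) ∨ (b ∨ (b → e))) = T → T = T
¬(b → (¬((e → b) ∧ (b ∨ e)) ∨ (b ∨ (b → e)))) = ¬T = F
b → e = T → T = T
¬(b → (¬((e → b) ∧ (b ∨ e)) ∨ (b ∨ (b → e)))) → (b → e) = F → T = T

T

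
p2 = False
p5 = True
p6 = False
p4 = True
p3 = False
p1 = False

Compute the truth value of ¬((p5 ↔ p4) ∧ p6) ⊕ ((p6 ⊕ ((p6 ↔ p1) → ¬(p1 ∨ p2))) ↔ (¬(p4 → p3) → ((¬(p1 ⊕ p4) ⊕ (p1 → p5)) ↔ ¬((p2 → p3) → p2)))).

False

Substituting p2=False, p5=True, p6=False, p4=True, p3=False, p1=False:
p5 ↔ p4 = True ↔ True = True
(p5 ↔ p4) ∧ p6 = True ∧ False = False
¬((p5 ↔ p4) ∧ p6) = ¬False = True
p6 ↔ p1 = False ↔ False = True
p1 ∨ p2 = False ∨ False = False
¬(p1 ∨ p2) = ¬False = True
(p6 ↔ p1) → ¬(p1 ∨ p2) = True → True = True
p6 ⊕ ((p6 ↔ p1) → ¬(p1 ∨ p2)) = False ⊕ True = True
p4 → p3 = True → False = False
¬(p4 → p3) = ¬False = True
p1 ⊕ p4 = False ⊕ True = True
¬(p1 ⊕ p4) = ¬True = False
p1 → p5 = False → True = True
¬(p1 ⊕ p4) ⊕ (p1 → p5) = False ⊕ True = True
p2 → p3 = False → False = True
(p2 → p3) → p2 = True → False = False
¬((p2 → p3) → p2) = ¬False = True
(¬(p1 ⊕ p4) ⊕ (p1 → p5)) ↔ ¬((p2 → p3) → p2) = True ↔ True = True
¬(p4 → p3) → ((¬(p1 ⊕ p4) ⊕ (p1 → p5)) ↔ ¬((p2 → p3) → p2)) = True → True = True
(p6 ⊕ ((p6 ↔ p1) → ¬(p1 ∨ p2))) ↔ (¬(p4 → p3) → ((¬(p1 ⊕ p4) ⊕ (p1 → p5)) ↔ ¬((p2 → p3) → p2))) = True ↔ True = True
¬((p5 ↔ p4) ∧ p6) ⊕ ((p6 ⊕ ((p6 ↔ p1) → ¬(p1 ∨ p2))) ↔ (¬(p4 → p3) → ((¬(p1 ⊕ p4) ⊕ (p1 → p5)) ↔ ¬((p2 → p3) → p2)))) = True ⊕ True = False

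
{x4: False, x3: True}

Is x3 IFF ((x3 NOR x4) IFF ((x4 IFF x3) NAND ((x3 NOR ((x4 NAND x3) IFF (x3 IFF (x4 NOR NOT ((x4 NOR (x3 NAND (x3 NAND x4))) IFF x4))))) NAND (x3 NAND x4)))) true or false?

Substituting x4=False, x3=True:
x3 NOR x4 = True NOR False = False
x4 IFF x3 = False IFF True = False
x4 NAND x3 = False NAND True = True
x3 NAND x4 = True NAND False = True
x3 NAND (x3 NAND x4) = True NAND True = False
x4 NOR (x3 NAND (x3 NAND x4)) = False NOR False = True
(x4 NOR (x3 NAND (x3 NAND x4))) IFF x4 = True IFF False = False
NOT ((x4 NOR (x3 NAND (x3 NAND x4))) IFF x4) = NOT False = True
x4 NOR NOT ((x4 NOR (x3 NAND (x3 NAND x4))) IFF x4) = False NOR True = False
x3 IFF (x4 NOR NOT ((x4 NOR (x3 NAND (x3 NAND x4))) IFF x4)) = True IFF False = False
(x4 NAND x3) IFF (x3 IFF (x4 NOR NOT ((x4 NOR (x3 NAND (x3 NAND x4))) IFF x4))) = True IFF False = False
x3 NOR ((x4 NAND x3) IFF (x3 IFF (x4 NOR NOT ((x4 NOR (x3 NAND (x3 NAND x4))) IFF x4)))) = True NOR False = False
x3 NAND x4 = True NAND False = True
(x3 NOR ((x4 NAND x3) IFF (x3 IFF (x4 NOR NOT ((x4 NOR (x3 NAND (x3 NAND x4))) IFF x4))))) NAND (x3 NAND x4) = False NAND True = True
(x4 IFF x3) NAND ((x3 NOR ((x4 NAND x3) IFF (x3 IFF (x4 NOR NOT ((x4 NOR (x3 NAND (x3 NAND x4))) IFF x4))))) NAND (x3 NAND x4)) = False NAND True = True
(x3 NOR x4) IFF ((x4 IFF x3) NAND ((x3 NOR ((x4 NAND x3) IFF (x3 IFF (x4 NOR NOT ((x4 NOR (x3 NAND (x3 NAND x4))) IFF x4))))) NAND (x3 NAND x4))) = False IFF True = False
x3 IFF ((x3 NOR x4) IFF ((x4 IFF x3) NAND ((x3 NOR ((x4 NAND x3) IFF (x3 IFF (x4 NOR NOT ((x4 NOR (x3 NAND (x3 NAND x4))) IFF x4))))) NAND (x3 NAND x4)))) = True IFF False = False

False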